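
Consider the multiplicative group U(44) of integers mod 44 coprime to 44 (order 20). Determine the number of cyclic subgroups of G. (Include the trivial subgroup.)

8

Each element a generates a cyclic subgroup ⟨a⟩; distinct elements may generate the same one (a cyclic group of order d has φ(d) generators).
Cyclic subgroups by order — order 1: 1; order 2: 3; order 5: 1; order 10: 3.
Total: 8.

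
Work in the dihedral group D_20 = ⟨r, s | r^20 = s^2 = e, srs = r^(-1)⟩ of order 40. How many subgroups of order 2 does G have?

|G| = 40 and 2 | 40, so subgroups of order 2 are possible by Lagrange.
The subgroups of order 2 are: {e, r^10}; {e, r^10s}; {e, r^11s}; {e, r^12s}; … (21 in all).
So G has 21 subgroups of order 2.

21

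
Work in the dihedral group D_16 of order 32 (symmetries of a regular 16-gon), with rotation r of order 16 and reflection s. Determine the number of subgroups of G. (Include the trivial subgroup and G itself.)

|G| = 32, so by Lagrange every subgroup order divides 32. Divisors: 1, 2, 4, 8, 16, 32.
Subgroups by order — order 1: 1; order 2: 17; order 4: 9; order 8: 5; order 16: 3; order 32: 1.
Total: 1 + 17 + 9 + 5 + 3 + 1 = 36.

36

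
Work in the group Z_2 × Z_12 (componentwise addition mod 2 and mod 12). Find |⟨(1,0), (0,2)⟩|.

12

|⟨(1,0)⟩| = 2 and |⟨(0,2)⟩| = 6, so |H| is a multiple of lcm(2, 6) = 6 and divides |G| = 24.
Closing under the operation: H = {(0,0), (0,2), (0,4), (0,6), (0,8), (0,10), (1,0), (1,2), (1,4), (1,6), (1,8), (1,10)}, so |H| = 12.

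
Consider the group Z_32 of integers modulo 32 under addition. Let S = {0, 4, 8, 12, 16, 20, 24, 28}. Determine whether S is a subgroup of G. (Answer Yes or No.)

Yes

|S| = 8 divides |G| = 32, consistent with Lagrange.
S contains the identity, every element's inverse is in S, and S is closed under +: it is a subgroup.
In fact S = ⟨4⟩.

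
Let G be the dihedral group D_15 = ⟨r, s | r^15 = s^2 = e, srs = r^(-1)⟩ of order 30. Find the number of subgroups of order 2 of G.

|G| = 30 and 2 | 30, so subgroups of order 2 are possible by Lagrange.
The subgroups of order 2 are: {e, r^10s}; {e, r^11s}; {e, r^12s}; {e, r^13s}; … (15 in all).
So G has 15 subgroups of order 2.

15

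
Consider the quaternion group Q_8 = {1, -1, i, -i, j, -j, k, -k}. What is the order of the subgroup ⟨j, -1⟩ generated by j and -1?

4

|⟨j⟩| = 4 and |⟨-1⟩| = 2, so |H| is a multiple of lcm(4, 2) = 4 and divides |G| = 8.
Closing under the operation: H = {1, -1, j, -j}, so |H| = 4.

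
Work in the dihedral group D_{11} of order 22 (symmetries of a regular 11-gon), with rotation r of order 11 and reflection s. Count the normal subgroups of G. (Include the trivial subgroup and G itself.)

G has 14 subgroups. Checking conjugation-invariance by order — order 1: 1/1 normal; order 2: 0/11 normal; order 11: 1/1 normal; order 22: 1/1 normal.
Total normal subgroups: 3.

3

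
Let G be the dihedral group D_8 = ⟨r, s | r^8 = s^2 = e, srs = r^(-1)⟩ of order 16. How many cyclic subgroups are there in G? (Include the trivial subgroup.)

12

A cyclic subgroup of order d is generated by each of its φ(d) elements of order d, so the cyclic subgroups of order d number (#elements of order d)/φ(d).
Cyclic subgroups by order — order 1: 1; order 2: 9; order 4: 1; order 8: 1.
Total: 12.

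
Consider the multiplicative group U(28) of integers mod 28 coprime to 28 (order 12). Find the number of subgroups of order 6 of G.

|G| = 12 and 6 | 12, so subgroups of order 6 are possible by Lagrange.
The subgroups of order 6 are: {1, 9, 11, 15, 23, 25}; {1, 5, 9, 13, 17, 25}; {1, 3, 9, 19, 25, 27}.
So G has 3 subgroups of order 6.

3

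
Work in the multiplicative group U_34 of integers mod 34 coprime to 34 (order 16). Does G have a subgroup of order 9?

No

9 does not divide |G| = 16, so by Lagrange no subgroup of order 9 exists.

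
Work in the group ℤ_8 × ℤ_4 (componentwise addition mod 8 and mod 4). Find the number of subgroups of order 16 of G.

|G| = 32 and 16 | 32, so subgroups of order 16 are possible by Lagrange.
The subgroups of order 16 are: {(0,0), (0,1), (0,2), (0,3), (2,0), (2,1), (2,2), (2,3), (4,0), (4,1), (4,2), (4,3), (6,0), (6,1), (6,2), (6,3)}; {(0,0), (0,2), (1,0), (1,2), (2,0), (2,2), (3,0), (3,2), (4,0), (4,2), (5,0), (5,2), (6,0), (6,2), (7,0), (7,2)}; {(0,0), (0,2), (1,1), (1,3), (2,0), (2,2), (3,1), (3,3), (4,0), (4,2), (5,1), (5,3), (6,0), (6,2), (7,1), (7,3)}.
So G has 3 subgroups of order 16.

3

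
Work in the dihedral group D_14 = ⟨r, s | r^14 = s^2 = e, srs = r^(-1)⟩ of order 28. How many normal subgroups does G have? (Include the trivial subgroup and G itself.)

7

G has 28 subgroups. Checking conjugation-invariance by order — order 1: 1/1 normal; order 2: 1/15 normal; order 4: 0/7 normal; order 7: 1/1 normal; order 14: 3/3 normal; order 28: 1/1 normal.
Total normal subgroups: 7.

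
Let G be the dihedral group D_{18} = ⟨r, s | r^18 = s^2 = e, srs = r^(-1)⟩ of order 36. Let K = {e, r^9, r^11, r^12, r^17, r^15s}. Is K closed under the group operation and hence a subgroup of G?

r^11 ∈ K but its inverse r^7 ∉ K, so K is not a subgroup.

No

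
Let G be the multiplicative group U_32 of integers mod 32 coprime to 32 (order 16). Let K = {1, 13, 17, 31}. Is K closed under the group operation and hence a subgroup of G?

No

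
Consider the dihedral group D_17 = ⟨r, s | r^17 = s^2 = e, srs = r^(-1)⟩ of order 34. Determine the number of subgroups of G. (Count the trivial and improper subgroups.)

20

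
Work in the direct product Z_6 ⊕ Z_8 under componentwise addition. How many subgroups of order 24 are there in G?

3

|G| = 48 and 24 | 48, so subgroups of order 24 are possible by Lagrange.
The subgroups of order 24 are: {(0,0), (0,1), (0,2), (0,3), (0,4), (0,5), (0,6), (0,7), (2,0), (2,1), (2,2), (2,3), (2,4), (2,5), (2,6), (2,7), (4,0), (4,1), (4,2), (4,3), (4,4), (4,5), (4,6), (4,7)}; {(0,0), (0,2), (0,4), (0,6), (1,0), (1,2), (1,4), (1,6), (2,0), (2,2), (2,4), (2,6), (3,0), (3,2), (3,4), (3,6), (4,0), (4,2), (4,4), (4,6), (5,0), (5,2), (5,4), (5,6)}; {(0,0), (0,2), (0,4), (0,6), (1,1), (1,3), (1,5), (1,7), (2,0), (2,2), (2,4), (2,6), (3,1), (3,3), (3,5), (3,7), (4,0), (4,2), (4,4), (4,6), (5,1), (5,3), (5,5), (5,7)}.
So G has 3 subgroups of order 24.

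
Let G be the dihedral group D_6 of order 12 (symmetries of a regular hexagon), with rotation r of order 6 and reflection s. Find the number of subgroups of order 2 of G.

|G| = 12 and 2 | 12, so subgroups of order 2 are possible by Lagrange.
The subgroups of order 2 are: {e, r^2s}; {e, r^3}; {e, r^3s}; {e, r^4s}; … (7 in all).
So G has 7 subgroups of order 2.

7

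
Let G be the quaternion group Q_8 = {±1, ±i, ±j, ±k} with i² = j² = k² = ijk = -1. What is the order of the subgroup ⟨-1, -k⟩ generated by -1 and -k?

|⟨-1⟩| = 2 and |⟨-k⟩| = 4, so |H| is a multiple of lcm(2, 4) = 4 and divides |G| = 8.
Closing under the operation: H = {1, -1, k, -k}, so |H| = 4.

4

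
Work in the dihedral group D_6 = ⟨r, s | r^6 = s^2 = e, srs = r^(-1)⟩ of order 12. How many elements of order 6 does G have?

2

The elements of order 6 are: r, r^5.
That's 2.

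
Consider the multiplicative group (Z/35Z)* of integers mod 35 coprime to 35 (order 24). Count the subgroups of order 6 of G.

|G| = 24 and 6 | 24, so subgroups of order 6 are possible by Lagrange.
The subgroups of order 6 are: {1, 11, 16, 19, 24, 34}; {1, 6, 11, 16, 26, 31}; {1, 4, 9, 11, 16, 29}.
So G has 3 subgroups of order 6.

3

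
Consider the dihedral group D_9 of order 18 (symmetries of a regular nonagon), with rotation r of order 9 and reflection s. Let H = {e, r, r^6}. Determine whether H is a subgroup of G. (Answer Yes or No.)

No

r ∈ H but its inverse r^8 ∉ H, so H is not a subgroup.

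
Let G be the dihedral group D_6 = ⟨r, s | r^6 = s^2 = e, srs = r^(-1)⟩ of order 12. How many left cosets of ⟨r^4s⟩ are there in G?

6

|⟨r^4s⟩| = 2 and |G| = 12.
By Lagrange, [G : H] = |G|/|H| = 12/2 = 6.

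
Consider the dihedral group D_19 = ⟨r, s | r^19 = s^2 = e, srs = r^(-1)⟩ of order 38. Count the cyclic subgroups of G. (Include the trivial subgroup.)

A cyclic subgroup of order d is generated by each of its φ(d) elements of order d, so the cyclic subgroups of order d number (#elements of order d)/φ(d).
Cyclic subgroups by order — order 1: 1; order 2: 19; order 19: 1.
Total: 21.

21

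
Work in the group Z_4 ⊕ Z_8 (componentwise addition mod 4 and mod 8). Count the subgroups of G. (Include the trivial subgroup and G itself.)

22

|G| = 32, so by Lagrange every subgroup order divides 32. Divisors: 1, 2, 4, 8, 16, 32.
Subgroups by order — order 1: 1; order 2: 3; order 4: 7; order 8: 7; order 16: 3; order 32: 1.
Total: 1 + 3 + 7 + 7 + 3 + 1 = 22.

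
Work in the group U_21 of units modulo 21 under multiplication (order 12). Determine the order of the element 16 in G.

Compute successive powers of 16 mod 21: 16, 4, 1; 16^3 ≡ 1 (mod 21).
So |⟨16⟩| = 3.

3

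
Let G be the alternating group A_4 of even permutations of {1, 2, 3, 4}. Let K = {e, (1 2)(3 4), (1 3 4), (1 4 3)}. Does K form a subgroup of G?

Closure fails: (1 4 3) ∘ (1 2)(3 4) = (1 2 4) ∉ K. So K is not a subgroup.

No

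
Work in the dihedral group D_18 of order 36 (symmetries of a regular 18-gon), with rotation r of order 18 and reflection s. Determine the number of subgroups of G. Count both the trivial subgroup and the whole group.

45

|G| = 36, so by Lagrange every subgroup order divides 36. Divisors: 1, 2, 3, 4, 6, 9, 12, 18, 36.
Subgroups by order — order 1: 1; order 2: 19; order 3: 1; order 4: 9; order 6: 7; order 9: 1; order 12: 3; order 18: 3; order 36: 1.
Total: 1 + 19 + 1 + 9 + 7 + 1 + 3 + 3 + 1 = 45.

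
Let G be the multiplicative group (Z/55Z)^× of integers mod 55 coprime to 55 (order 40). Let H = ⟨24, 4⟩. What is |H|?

20

|⟨24⟩| = 10 and |⟨4⟩| = 10, so |H| is a multiple of lcm(10, 10) = 10 and divides |G| = 40.
Closing under the operation: H = {1, 4, 6, 9, 14, 16, 19, 21, 24, 26, 29, 31, 34, 36, 39, 41, 46, 49, 51, 54}, so |H| = 20.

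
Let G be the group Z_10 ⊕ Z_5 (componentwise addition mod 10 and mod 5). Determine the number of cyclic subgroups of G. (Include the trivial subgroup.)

Each element a generates a cyclic subgroup ⟨a⟩; distinct elements may generate the same one (a cyclic group of order d has φ(d) generators).
Cyclic subgroups by order — order 1: 1; order 2: 1; order 5: 6; order 10: 6.
Total: 14.

14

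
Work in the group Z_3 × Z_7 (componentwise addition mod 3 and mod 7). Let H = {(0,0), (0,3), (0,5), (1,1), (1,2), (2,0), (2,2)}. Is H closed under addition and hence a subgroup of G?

No

(1,2) ∈ H but its inverse (2,5) ∉ H, so H is not a subgroup.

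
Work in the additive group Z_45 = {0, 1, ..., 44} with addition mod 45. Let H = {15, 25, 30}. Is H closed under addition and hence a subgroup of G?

No

The identity 0 ∉ H, so H is not a subgroup.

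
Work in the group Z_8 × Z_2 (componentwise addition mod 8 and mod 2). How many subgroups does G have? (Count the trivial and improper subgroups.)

|G| = 16, so by Lagrange every subgroup order divides 16. Divisors: 1, 2, 4, 8, 16.
Subgroups by order — order 1: 1; order 2: 3; order 4: 3; order 8: 3; order 16: 1.
Total: 1 + 3 + 3 + 3 + 1 = 11.

11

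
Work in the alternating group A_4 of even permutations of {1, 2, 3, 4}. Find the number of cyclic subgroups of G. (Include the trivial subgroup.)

A cyclic subgroup of order d is generated by each of its φ(d) elements of order d, so the cyclic subgroups of order d number (#elements of order d)/φ(d).
Cyclic subgroups by order — order 1: 1; order 2: 3; order 3: 4.
Total: 8.

8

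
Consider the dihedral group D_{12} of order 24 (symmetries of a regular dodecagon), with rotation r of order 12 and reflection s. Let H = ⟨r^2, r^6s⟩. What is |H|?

12

|⟨r^2⟩| = 6 and |⟨r^6s⟩| = 2, so |H| is a multiple of lcm(6, 2) = 6 and divides |G| = 24.
Closing under the operation: H = {e, r^2, r^4, r^6, r^8, r^10, s, r^2s, r^4s, r^6s, r^8s, r^10s}, so |H| = 12.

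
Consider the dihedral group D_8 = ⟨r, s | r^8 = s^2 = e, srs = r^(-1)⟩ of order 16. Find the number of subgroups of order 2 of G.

|G| = 16 and 2 | 16, so subgroups of order 2 are possible by Lagrange.
The subgroups of order 2 are: {e, r^2s}; {e, r^3s}; {e, r^4}; {e, r^4s}; … (9 in all).
So G has 9 subgroups of order 2.

9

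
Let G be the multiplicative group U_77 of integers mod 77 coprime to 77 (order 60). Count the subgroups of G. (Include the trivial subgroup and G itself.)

20

|G| = 60, so by Lagrange every subgroup order divides 60. Divisors: 1, 2, 3, 4, 5, 6, 10, 12, 15, 20, 30, 60.
Subgroups by order — order 1: 1; order 2: 3; order 3: 1; order 4: 1; order 5: 1; order 6: 3; order 10: 3; order 12: 1; order 15: 1; order 20: 1; order 30: 3; order 60: 1.
Total: 1 + 3 + 1 + 1 + 1 + 3 + 3 + 1 + 1 + 1 + 3 + 1 = 20.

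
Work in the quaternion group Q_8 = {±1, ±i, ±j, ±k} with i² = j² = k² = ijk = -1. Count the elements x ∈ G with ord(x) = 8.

0

No element of G has order 8 (even though 8 | 8).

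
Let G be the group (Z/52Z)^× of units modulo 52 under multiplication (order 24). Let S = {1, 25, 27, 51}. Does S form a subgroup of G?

Yes

|S| = 4 divides |G| = 24, consistent with Lagrange.
S contains the identity, every element's inverse is in S, and S is closed under ·: it is a subgroup.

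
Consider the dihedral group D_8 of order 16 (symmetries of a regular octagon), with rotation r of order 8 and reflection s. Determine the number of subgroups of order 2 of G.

9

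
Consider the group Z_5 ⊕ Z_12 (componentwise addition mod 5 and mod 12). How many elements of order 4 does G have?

An element (a,b) has order lcm(ord(a), ord(b)); count pairs with lcm equal to 4.
Enumerating gives 2 such elements.

2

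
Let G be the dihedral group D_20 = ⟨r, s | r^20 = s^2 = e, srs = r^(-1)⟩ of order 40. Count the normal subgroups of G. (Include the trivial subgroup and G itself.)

G has 48 subgroups. Checking conjugation-invariance by order — order 1: 1/1 normal; order 2: 1/21 normal; order 4: 1/11 normal; order 5: 1/1 normal; order 8: 0/5 normal; order 10: 1/5 normal; order 20: 3/3 normal; order 40: 1/1 normal.
Total normal subgroups: 9.

9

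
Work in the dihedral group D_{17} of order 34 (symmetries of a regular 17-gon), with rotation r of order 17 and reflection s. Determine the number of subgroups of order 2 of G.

|G| = 34 and 2 | 34, so subgroups of order 2 are possible by Lagrange.
The subgroups of order 2 are: {e, r^10s}; {e, r^11s}; {e, r^12s}; {e, r^13s}; … (17 in all).
So G has 17 subgroups of order 2.

17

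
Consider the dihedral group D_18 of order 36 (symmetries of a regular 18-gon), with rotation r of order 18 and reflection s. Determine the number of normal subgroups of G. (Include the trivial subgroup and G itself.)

G has 45 subgroups. Checking conjugation-invariance by order — order 1: 1/1 normal; order 2: 1/19 normal; order 3: 1/1 normal; order 4: 0/9 normal; order 6: 1/7 normal; order 9: 1/1 normal; order 12: 0/3 normal; order 18: 3/3 normal; order 36: 1/1 normal.
Total normal subgroups: 9.

9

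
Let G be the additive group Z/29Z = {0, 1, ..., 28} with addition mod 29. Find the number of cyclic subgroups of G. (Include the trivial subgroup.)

2

A cyclic subgroup of order d is generated by each of its φ(d) elements of order d, so the cyclic subgroups of order d number (#elements of order d)/φ(d).
Cyclic subgroups by order — order 1: 1; order 29: 1.
Total: 2.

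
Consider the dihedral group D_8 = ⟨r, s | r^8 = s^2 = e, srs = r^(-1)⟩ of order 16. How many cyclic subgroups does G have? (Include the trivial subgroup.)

A cyclic subgroup of order d is generated by each of its φ(d) elements of order d, so the cyclic subgroups of order d number (#elements of order d)/φ(d).
Cyclic subgroups by order — order 1: 1; order 2: 9; order 4: 1; order 8: 1.
Total: 12.

12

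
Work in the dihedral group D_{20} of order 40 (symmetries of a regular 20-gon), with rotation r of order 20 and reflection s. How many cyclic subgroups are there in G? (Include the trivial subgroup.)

A cyclic subgroup of order d is generated by each of its φ(d) elements of order d, so the cyclic subgroups of order d number (#elements of order d)/φ(d).
Cyclic subgroups by order — order 1: 1; order 2: 21; order 4: 1; order 5: 1; order 10: 1; order 20: 1.
Total: 26.

26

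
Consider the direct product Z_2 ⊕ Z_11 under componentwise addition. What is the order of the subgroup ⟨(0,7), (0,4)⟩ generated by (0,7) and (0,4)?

11

|⟨(0,7)⟩| = 11 and |⟨(0,4)⟩| = 11, so |H| is a multiple of lcm(11, 11) = 11 and divides |G| = 22.
Closing under the operation: H = {(0,0), (0,1), (0,2), (0,3), (0,4), (0,5), (0,6), (0,7), (0,8), (0,9), (0,10)}, so |H| = 11.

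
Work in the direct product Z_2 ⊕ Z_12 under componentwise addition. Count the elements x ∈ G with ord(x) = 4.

4

An element (a,b) has order lcm(ord(a), ord(b)); count pairs with lcm equal to 4.
Enumerating gives 4 such elements.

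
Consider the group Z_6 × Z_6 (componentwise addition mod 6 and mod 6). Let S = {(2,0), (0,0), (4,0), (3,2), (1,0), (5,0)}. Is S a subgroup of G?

No

(3,2) ∈ S but its inverse (3,4) ∉ S, so S is not a subgroup.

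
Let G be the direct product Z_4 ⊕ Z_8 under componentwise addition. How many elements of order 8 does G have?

16

An element (a,b) has order lcm(ord(a), ord(b)); count pairs with lcm equal to 8.
Enumerating gives 16 such elements.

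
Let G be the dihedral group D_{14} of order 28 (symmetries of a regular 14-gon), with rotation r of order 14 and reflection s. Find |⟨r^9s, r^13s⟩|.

|⟨r^9s⟩| = 2 and |⟨r^13s⟩| = 2, so |H| is a multiple of lcm(2, 2) = 2 and divides |G| = 28.
Closing under the operation: H = {e, r^2, r^4, r^6, r^8, r^10, r^12, rs, r^3s, r^5s, r^7s, r^9s, r^11s, r^13s}, so |H| = 14.

14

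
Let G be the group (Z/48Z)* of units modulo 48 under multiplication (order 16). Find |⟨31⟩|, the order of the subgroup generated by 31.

Compute successive powers of 31 mod 48: 31, 1; 31^2 ≡ 1 (mod 48).
So |⟨31⟩| = 2.

2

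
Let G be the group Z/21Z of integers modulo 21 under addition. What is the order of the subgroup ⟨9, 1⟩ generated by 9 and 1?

21

|⟨9⟩| = 7 and |⟨1⟩| = 21, so |H| is a multiple of lcm(7, 21) = 21 and divides |G| = 21.
Closing {9, 1} under the group operation gives all of G, so |H| = 21.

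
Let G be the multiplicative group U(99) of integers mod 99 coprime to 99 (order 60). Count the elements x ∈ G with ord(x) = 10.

Enumerating element orders in G gives 12 elements of order 10.

12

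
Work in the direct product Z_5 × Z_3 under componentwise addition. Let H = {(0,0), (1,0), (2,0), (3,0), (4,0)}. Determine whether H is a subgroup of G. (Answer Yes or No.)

|H| = 5 divides |G| = 15, consistent with Lagrange.
H contains the identity, every element's inverse is in H, and H is closed under +: it is a subgroup.
In fact H = ⟨(4,0)⟩.

Yes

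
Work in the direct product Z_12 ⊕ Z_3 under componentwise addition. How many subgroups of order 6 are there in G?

4

|G| = 36 and 6 | 36, so subgroups of order 6 are possible by Lagrange.
The subgroups of order 6 are: {(0,0), (0,1), (0,2), (6,0), (6,1), (6,2)}; {(0,0), (2,0), (4,0), (6,0), (8,0), (10,0)}; {(0,0), (2,2), (4,1), (6,0), (8,2), (10,1)}; {(0,0), (2,1), (4,2), (6,0), (8,1), (10,2)}.
So G has 4 subgroups of order 6.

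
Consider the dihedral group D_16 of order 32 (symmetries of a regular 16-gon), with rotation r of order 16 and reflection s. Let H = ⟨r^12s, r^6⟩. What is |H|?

|⟨r^12s⟩| = 2 and |⟨r^6⟩| = 8, so |H| is a multiple of lcm(2, 8) = 8 and divides |G| = 32.
Closing under the operation: H = {e, r^2, r^4, r^6, r^8, r^10, r^12, r^14, s, r^2s, r^4s, r^6s, r^8s, r^10s, r^12s, r^14s}, so |H| = 16.

16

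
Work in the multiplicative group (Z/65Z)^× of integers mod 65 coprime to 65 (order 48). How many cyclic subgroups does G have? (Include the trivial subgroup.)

Each element a generates a cyclic subgroup ⟨a⟩; distinct elements may generate the same one (a cyclic group of order d has φ(d) generators).
Cyclic subgroups by order — order 1: 1; order 2: 3; order 3: 1; order 4: 6; order 6: 3; order 12: 6.
Total: 20.

20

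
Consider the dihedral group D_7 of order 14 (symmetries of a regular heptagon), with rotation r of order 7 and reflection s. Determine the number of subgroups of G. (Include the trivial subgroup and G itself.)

10

|G| = 14, so by Lagrange every subgroup order divides 14. Divisors: 1, 2, 7, 14.
Subgroups by order — order 1: 1; order 2: 7; order 7: 1; order 14: 1.
Total: 1 + 7 + 1 + 1 = 10.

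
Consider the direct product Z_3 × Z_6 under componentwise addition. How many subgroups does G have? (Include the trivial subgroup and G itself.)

|G| = 18, so by Lagrange every subgroup order divides 18. Divisors: 1, 2, 3, 6, 9, 18.
Subgroups by order — order 1: 1; order 2: 1; order 3: 4; order 6: 4; order 9: 1; order 18: 1.
Total: 1 + 1 + 4 + 4 + 1 + 1 = 12.

12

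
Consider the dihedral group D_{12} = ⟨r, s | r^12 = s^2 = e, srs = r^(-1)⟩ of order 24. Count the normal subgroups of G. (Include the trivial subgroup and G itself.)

9

G has 34 subgroups. Checking conjugation-invariance by order — order 1: 1/1 normal; order 2: 1/13 normal; order 3: 1/1 normal; order 4: 1/7 normal; order 6: 1/5 normal; order 8: 0/3 normal; order 12: 3/3 normal; order 24: 1/1 normal.
Total normal subgroups: 9.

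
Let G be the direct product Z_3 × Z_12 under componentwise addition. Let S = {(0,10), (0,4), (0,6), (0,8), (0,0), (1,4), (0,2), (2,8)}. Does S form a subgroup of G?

|S| = 8 does not divide |G| = 36, so by Lagrange S is not a subgroup.

No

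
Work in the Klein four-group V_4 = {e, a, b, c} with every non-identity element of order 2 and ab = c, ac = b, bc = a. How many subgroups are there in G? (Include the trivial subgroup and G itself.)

|G| = 4, so by Lagrange every subgroup order divides 4. Divisors: 1, 2, 4.
Subgroups by order — order 1: 1; order 2: 3; order 4: 1.
Total: 1 + 3 + 1 = 5.

5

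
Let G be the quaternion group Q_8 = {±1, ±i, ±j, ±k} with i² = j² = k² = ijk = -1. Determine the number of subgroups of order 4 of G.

3

|G| = 8 and 4 | 8, so subgroups of order 4 are possible by Lagrange.
The subgroups of order 4 are: {1, -1, i, -i}; {1, -1, j, -j}; {1, -1, k, -k}.
So G has 3 subgroups of order 4.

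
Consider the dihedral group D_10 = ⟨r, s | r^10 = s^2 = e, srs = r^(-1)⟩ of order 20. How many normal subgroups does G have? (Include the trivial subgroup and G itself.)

7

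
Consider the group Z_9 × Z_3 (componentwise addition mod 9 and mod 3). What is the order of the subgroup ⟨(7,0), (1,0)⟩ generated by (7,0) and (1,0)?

9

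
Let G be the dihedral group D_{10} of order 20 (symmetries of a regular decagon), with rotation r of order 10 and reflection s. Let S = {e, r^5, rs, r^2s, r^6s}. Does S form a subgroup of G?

Closure fails: r^5 · r^2s = r^7s ∉ S. So S is not a subgroup.

No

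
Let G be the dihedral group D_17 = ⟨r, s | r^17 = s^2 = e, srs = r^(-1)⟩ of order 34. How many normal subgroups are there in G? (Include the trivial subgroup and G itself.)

G has 20 subgroups. Checking conjugation-invariance by order — order 1: 1/1 normal; order 2: 0/17 normal; order 17: 1/1 normal; order 34: 1/1 normal.
Total normal subgroups: 3.

3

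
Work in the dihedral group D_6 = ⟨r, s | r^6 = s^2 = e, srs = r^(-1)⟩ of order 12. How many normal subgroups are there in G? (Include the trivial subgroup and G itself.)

7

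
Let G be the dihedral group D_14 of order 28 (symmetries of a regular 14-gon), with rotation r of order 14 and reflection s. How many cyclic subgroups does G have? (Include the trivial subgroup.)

A cyclic subgroup of order d is generated by each of its φ(d) elements of order d, so the cyclic subgroups of order d number (#elements of order d)/φ(d).
Cyclic subgroups by order — order 1: 1; order 2: 15; order 7: 1; order 14: 1.
Total: 18.

18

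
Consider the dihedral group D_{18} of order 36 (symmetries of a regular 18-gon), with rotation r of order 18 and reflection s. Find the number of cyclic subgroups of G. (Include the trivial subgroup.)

24

Each element a generates a cyclic subgroup ⟨a⟩; distinct elements may generate the same one (a cyclic group of order d has φ(d) generators).
Cyclic subgroups by order — order 1: 1; order 2: 19; order 3: 1; order 6: 1; order 9: 1; order 18: 1.
Total: 24.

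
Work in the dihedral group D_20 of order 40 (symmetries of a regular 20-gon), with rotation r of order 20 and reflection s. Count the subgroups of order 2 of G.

|G| = 40 and 2 | 40, so subgroups of order 2 are possible by Lagrange.
The subgroups of order 2 are: {e, r^10}; {e, r^10s}; {e, r^11s}; {e, r^12s}; … (21 in all).
So G has 21 subgroups of order 2.

21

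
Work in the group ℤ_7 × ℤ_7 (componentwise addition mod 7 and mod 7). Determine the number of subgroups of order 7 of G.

8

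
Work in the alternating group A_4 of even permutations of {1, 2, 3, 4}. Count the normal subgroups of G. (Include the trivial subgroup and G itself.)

G has 10 subgroups. Checking conjugation-invariance by order — order 1: 1/1 normal; order 2: 0/3 normal; order 3: 0/4 normal; order 4: 1/1 normal; order 12: 1/1 normal.
Total normal subgroups: 3.

3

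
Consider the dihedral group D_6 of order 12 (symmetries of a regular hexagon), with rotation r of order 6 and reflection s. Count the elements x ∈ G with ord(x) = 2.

7

The elements of order 2 are: r^3, s, rs, r^2s, r^3s, r^4s, r^5s.
That's 7.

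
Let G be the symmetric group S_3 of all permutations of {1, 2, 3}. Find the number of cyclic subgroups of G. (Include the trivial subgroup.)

Group the elements of G by the cyclic subgroup they generate; each cyclic subgroup of order d accounts for φ(d) elements.
Cyclic subgroups by order — order 1: 1; order 2: 3; order 3: 1.
Total: 5.

5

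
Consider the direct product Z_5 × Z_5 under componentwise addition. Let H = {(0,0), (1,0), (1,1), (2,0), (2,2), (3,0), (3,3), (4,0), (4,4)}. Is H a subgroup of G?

|H| = 9 does not divide |G| = 25, so by Lagrange H is not a subgroup.

No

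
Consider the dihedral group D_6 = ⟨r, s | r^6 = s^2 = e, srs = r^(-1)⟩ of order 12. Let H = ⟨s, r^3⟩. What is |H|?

4

|⟨s⟩| = 2 and |⟨r^3⟩| = 2, so |H| is a multiple of lcm(2, 2) = 2 and divides |G| = 12.
Closing under the operation: H = {e, r^3, s, r^3s}, so |H| = 4.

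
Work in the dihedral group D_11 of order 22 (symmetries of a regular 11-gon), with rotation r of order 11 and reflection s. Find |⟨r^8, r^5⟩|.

|⟨r^8⟩| = 11 and |⟨r^5⟩| = 11, so |H| is a multiple of lcm(11, 11) = 11 and divides |G| = 22.
Closing under the operation: H = {e, r, r^2, r^3, r^4, r^5, r^6, r^7, r^8, r^9, r^10}, so |H| = 11.

11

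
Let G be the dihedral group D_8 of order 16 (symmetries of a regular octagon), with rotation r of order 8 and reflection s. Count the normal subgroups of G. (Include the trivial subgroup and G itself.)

G has 19 subgroups. Checking conjugation-invariance by order — order 1: 1/1 normal; order 2: 1/9 normal; order 4: 1/5 normal; order 8: 3/3 normal; order 16: 1/1 normal.
Total normal subgroups: 7.

7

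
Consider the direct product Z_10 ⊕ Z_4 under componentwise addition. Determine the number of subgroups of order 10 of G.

|G| = 40 and 10 | 40, so subgroups of order 10 are possible by Lagrange.
The subgroups of order 10 are: {(0,0), (0,2), (2,0), (2,2), (4,0), (4,2), (6,0), (6,2), (8,0), (8,2)}; {(0,0), (1,0), (2,0), (3,0), (4,0), (5,0), (6,0), (7,0), (8,0), (9,0)}; {(0,0), (1,2), (2,0), (3,2), (4,0), (5,2), (6,0), (7,2), (8,0), (9,2)}.
So G has 3 subgroups of order 10.

3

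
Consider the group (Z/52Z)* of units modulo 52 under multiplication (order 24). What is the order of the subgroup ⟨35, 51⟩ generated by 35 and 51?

12

|⟨35⟩| = 6 and |⟨51⟩| = 2, so |H| is a multiple of lcm(6, 2) = 6 and divides |G| = 24.
Closing under the operation: H = {1, 3, 9, 17, 23, 25, 27, 29, 35, 43, 49, 51}, so |H| = 12.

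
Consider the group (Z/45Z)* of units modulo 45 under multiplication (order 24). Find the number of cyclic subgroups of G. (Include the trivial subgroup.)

12

Group the elements of G by the cyclic subgroup they generate; each cyclic subgroup of order d accounts for φ(d) elements.
Cyclic subgroups by order — order 1: 1; order 2: 3; order 3: 1; order 4: 2; order 6: 3; order 12: 2.
Total: 12.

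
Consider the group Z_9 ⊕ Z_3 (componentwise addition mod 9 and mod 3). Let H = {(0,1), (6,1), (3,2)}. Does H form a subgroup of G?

No

The identity (0,0) ∉ H, so H is not a subgroup.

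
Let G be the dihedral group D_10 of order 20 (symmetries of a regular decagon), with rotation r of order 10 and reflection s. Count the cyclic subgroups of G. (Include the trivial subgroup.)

Group the elements of G by the cyclic subgroup they generate; each cyclic subgroup of order d accounts for φ(d) elements.
Cyclic subgroups by order — order 1: 1; order 2: 11; order 5: 1; order 10: 1.
Total: 14.

14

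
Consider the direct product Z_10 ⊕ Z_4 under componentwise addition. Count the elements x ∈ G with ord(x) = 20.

An element (a,b) has order lcm(ord(a), ord(b)); count pairs with lcm equal to 20.
Enumerating gives 16 such elements.

16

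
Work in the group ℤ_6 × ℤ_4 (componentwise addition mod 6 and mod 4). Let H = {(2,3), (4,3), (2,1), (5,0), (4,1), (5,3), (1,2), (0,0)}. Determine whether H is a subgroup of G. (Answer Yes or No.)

No

(1,2) ∈ H but its inverse (5,2) ∉ H, so H is not a subgroup.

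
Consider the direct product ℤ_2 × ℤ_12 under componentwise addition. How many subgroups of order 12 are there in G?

|G| = 24 and 12 | 24, so subgroups of order 12 are possible by Lagrange.
The subgroups of order 12 are: {(0,0), (0,1), (0,2), (0,3), (0,4), (0,5), (0,6), (0,7), (0,8), (0,9), (0,10), (0,11)}; {(0,0), (0,2), (0,4), (0,6), (0,8), (0,10), (1,0), (1,2), (1,4), (1,6), (1,8), (1,10)}; {(0,0), (0,2), (0,4), (0,6), (0,8), (0,10), (1,1), (1,3), (1,5), (1,7), (1,9), (1,11)}.
So G has 3 subgroups of order 12.

3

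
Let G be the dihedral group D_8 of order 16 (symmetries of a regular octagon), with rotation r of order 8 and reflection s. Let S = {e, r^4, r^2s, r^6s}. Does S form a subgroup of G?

Yes

|S| = 4 divides |G| = 16, consistent with Lagrange.
S contains the identity, every element's inverse is in S, and S is closed under ·: it is a subgroup.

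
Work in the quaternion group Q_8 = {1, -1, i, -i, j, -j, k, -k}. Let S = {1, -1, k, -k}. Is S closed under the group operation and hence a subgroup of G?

Yes

|S| = 4 divides |G| = 8, consistent with Lagrange.
S contains the identity, every element's inverse is in S, and S is closed under ·: it is a subgroup.
In fact S = ⟨-k⟩.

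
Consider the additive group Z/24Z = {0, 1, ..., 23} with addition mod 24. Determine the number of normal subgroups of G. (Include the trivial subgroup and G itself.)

G is abelian, so every subgroup is normal.
G has 8 subgroups in total, hence 8 normal subgroups.

8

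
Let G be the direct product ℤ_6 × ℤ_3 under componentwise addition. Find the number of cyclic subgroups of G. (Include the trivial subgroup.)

10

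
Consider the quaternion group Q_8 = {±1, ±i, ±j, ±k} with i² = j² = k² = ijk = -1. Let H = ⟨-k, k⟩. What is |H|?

4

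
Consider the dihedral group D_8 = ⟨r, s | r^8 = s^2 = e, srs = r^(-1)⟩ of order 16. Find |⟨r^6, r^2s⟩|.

|⟨r^6⟩| = 4 and |⟨r^2s⟩| = 2, so |H| is a multiple of lcm(4, 2) = 4 and divides |G| = 16.
Closing under the operation: H = {e, r^2, r^4, r^6, s, r^2s, r^4s, r^6s}, so |H| = 8.

8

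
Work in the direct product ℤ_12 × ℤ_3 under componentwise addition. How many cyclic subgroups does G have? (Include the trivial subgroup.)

15

Each element a generates a cyclic subgroup ⟨a⟩; distinct elements may generate the same one (a cyclic group of order d has φ(d) generators).
Cyclic subgroups by order — order 1: 1; order 2: 1; order 3: 4; order 4: 1; order 6: 4; order 12: 4.
Total: 15.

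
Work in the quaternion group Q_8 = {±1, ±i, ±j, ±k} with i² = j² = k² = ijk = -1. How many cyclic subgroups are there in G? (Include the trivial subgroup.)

Group the elements of G by the cyclic subgroup they generate; each cyclic subgroup of order d accounts for φ(d) elements.
Cyclic subgroups by order — order 1: 1; order 2: 1; order 4: 3.
Total: 5.

5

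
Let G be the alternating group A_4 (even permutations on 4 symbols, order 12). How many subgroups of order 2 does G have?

|G| = 12 and 2 | 12, so subgroups of order 2 are possible by Lagrange.
The subgroups of order 2 are: {e, (1 2)(3 4)}; {e, (1 3)(2 4)}; {e, (1 4)(2 3)}.
So G has 3 subgroups of order 2.

3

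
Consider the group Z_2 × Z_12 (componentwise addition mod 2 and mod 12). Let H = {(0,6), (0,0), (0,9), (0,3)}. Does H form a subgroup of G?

Yes

|H| = 4 divides |G| = 24, consistent with Lagrange.
H contains the identity, every element's inverse is in H, and H is closed under +: it is a subgroup.
In fact H = ⟨(0,3)⟩.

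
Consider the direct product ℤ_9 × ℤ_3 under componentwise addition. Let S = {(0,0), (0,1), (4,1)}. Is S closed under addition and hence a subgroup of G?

No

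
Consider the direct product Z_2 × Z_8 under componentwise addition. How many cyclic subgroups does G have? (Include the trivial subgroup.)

8

Each element a generates a cyclic subgroup ⟨a⟩; distinct elements may generate the same one (a cyclic group of order d has φ(d) generators).
Cyclic subgroups by order — order 1: 1; order 2: 3; order 4: 2; order 8: 2.
Total: 8.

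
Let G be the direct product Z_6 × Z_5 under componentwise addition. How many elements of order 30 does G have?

An element (a,b) has order lcm(ord(a), ord(b)); count pairs with lcm equal to 30.
Enumerating gives 8 such elements.

8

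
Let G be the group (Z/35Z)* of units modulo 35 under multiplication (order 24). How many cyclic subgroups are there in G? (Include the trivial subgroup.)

Each element a generates a cyclic subgroup ⟨a⟩; distinct elements may generate the same one (a cyclic group of order d has φ(d) generators).
Cyclic subgroups by order — order 1: 1; order 2: 3; order 3: 1; order 4: 2; order 6: 3; order 12: 2.
Total: 12.

12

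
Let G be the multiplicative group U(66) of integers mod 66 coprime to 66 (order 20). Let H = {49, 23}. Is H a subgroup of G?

The identity 1 ∉ H, so H is not a subgroup.

No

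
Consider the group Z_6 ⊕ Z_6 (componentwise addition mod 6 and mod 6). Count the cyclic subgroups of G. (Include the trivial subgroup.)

20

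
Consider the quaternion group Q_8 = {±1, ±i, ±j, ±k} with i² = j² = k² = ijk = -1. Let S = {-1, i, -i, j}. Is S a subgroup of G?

The identity 1 ∉ S, so S is not a subgroup.

No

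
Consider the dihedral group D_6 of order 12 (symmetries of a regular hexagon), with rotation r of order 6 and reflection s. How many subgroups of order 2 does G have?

|G| = 12 and 2 | 12, so subgroups of order 2 are possible by Lagrange.
The subgroups of order 2 are: {e, r^2s}; {e, r^3}; {e, r^3s}; {e, r^4s}; … (7 in all).
So G has 7 subgroups of order 2.

7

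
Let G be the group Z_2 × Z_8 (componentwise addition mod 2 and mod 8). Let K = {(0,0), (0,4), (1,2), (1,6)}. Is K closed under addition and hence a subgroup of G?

|K| = 4 divides |G| = 16, consistent with Lagrange.
K contains the identity, every element's inverse is in K, and K is closed under +: it is a subgroup.
In fact K = ⟨(1,6)⟩.

Yes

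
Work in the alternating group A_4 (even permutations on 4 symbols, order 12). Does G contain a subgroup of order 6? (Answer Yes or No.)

No

6 | 12, so Lagrange does not rule it out; but checking all subgroups of G, none has order 6.
(A_4 is the standard example that the converse of Lagrange fails.)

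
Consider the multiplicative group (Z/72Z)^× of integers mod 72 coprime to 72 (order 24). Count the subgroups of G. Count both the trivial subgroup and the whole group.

|G| = 24, so by Lagrange every subgroup order divides 24. Divisors: 1, 2, 3, 4, 6, 8, 12, 24.
Subgroups by order — order 1: 1; order 2: 7; order 3: 1; order 4: 7; order 6: 7; order 8: 1; order 12: 7; order 24: 1.
Total: 1 + 7 + 1 + 7 + 7 + 1 + 7 + 1 = 32.

32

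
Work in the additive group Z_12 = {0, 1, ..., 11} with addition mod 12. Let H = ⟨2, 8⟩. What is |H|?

6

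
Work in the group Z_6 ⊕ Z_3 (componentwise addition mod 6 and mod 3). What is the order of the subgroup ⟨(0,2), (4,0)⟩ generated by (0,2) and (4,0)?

9

|⟨(0,2)⟩| = 3 and |⟨(4,0)⟩| = 3, so |H| is a multiple of lcm(3, 3) = 3 and divides |G| = 18.
Closing under the operation: H = {(0,0), (0,1), (0,2), (2,0), (2,1), (2,2), (4,0), (4,1), (4,2)}, so |H| = 9.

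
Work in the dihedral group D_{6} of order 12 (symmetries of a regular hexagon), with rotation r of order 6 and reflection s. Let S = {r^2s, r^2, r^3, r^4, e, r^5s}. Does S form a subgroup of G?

No

Closure fails: r^4 · r^2s = s ∉ S. So S is not a subgroup.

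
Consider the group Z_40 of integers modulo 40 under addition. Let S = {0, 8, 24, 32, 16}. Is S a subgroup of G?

|S| = 5 divides |G| = 40, consistent with Lagrange.
S contains the identity, every element's inverse is in S, and S is closed under +: it is a subgroup.
In fact S = ⟨16⟩.

Yes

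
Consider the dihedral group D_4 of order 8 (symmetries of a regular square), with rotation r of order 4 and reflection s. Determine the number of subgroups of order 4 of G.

3

|G| = 8 and 4 | 8, so subgroups of order 4 are possible by Lagrange.
The subgroups of order 4 are: {e, r, r^2, r^3}; {e, r^2, s, r^2s}; {e, r^2, rs, r^3s}.
So G has 3 subgroups of order 4.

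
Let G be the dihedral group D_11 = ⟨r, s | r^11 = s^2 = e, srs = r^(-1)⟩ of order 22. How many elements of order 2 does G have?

Enumerating element orders in G gives 11 elements of order 2.

11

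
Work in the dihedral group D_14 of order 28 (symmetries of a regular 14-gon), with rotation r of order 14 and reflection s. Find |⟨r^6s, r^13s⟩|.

|⟨r^6s⟩| = 2 and |⟨r^13s⟩| = 2, so |H| is a multiple of lcm(2, 2) = 2 and divides |G| = 28.
Closing under the operation: H = {e, r^7, r^6s, r^13s}, so |H| = 4.

4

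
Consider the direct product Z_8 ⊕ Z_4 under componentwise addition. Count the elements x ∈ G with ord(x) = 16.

An element (a,b) has order lcm(ord(a), ord(b)); count pairs with lcm equal to 16.
Enumerating gives 0 such elements.

0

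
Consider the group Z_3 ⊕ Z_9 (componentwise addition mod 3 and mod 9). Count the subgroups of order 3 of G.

4

|G| = 27 and 3 | 27, so subgroups of order 3 are possible by Lagrange.
The subgroups of order 3 are: {(0,0), (0,3), (0,6)}; {(0,0), (1,0), (2,0)}; {(0,0), (1,3), (2,6)}; {(0,0), (1,6), (2,3)}.
So G has 4 subgroups of order 3.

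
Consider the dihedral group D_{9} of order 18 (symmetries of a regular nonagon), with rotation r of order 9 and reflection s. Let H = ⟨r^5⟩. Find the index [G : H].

2

|⟨r^5⟩| = 9 and |G| = 18.
By Lagrange, [G : H] = |G|/|H| = 18/9 = 2.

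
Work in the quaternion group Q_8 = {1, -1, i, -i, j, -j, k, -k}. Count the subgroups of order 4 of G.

3

|G| = 8 and 4 | 8, so subgroups of order 4 are possible by Lagrange.
The subgroups of order 4 are: {1, -1, i, -i}; {1, -1, j, -j}; {1, -1, k, -k}.
So G has 3 subgroups of order 4.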